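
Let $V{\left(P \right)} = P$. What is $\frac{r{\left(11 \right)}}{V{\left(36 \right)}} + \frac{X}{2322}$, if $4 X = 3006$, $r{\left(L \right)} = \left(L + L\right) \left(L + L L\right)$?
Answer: $\frac{41791}{516} \approx 80.99$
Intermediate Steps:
$r{\left(L \right)} = 2 L \left(L + L^{2}\right)$
$X = \frac{1503}{2}$ ($X = \frac{1}{4} \cdot 3006 = \frac{1503}{2} \approx 751.5$)
$\frac{r{\left(11 \right)}}{V{\left(36 \right)}} + \frac{X}{2322} = \frac{2 \cdot 11^{2} \left(1 + 11\right)}{36} + \frac{1503}{2 \cdot 2322} = 2 \cdot 121 \cdot 12 \cdot \frac{1}{36} + \frac{1503}{2} \cdot \frac{1}{2322} = 2904 \cdot \frac{1}{36} + \frac{167}{516} = \frac{242}{3} + \frac{167}{516} = \frac{41791}{516}$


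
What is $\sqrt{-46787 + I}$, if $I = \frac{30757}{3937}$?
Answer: $\frac{i \sqrt{725075959294}}{3937} \approx 216.28 i$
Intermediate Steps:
$I = \frac{30757}{3937}$ ($I = 30757 \cdot \frac{1}{3937} = \frac{30757}{3937} \approx 7.8123$)
$\sqrt{-46787 + I} = \sqrt{-46787 + \frac{30757}{3937}} = \sqrt{- \frac{184169662}{3937}} = \frac{i \sqrt{725075959294}}{3937}$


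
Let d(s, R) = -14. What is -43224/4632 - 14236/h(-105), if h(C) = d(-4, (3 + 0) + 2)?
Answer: 1361167/1351 ≈ 1007.5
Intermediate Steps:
h(C) = -14
-43224/4632 - 14236/h(-105) = -43224/4632 - 14236/(-14) = -43224*1/4632 - 14236*(-1/14) = -1801/193 + 7118/7 = 1361167/1351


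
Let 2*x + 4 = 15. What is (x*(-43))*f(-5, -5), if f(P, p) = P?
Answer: 2365/2 ≈ 1182.5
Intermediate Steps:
x = 11/2 (x = -2 + (½)*15 = -2 + 15/2 = 11/2 ≈ 5.5000)
(x*(-43))*f(-5, -5) = ((11/2)*(-43))*(-5) = -473/2*(-5) = 2365/2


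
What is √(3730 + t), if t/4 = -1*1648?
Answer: 3*I*√318 ≈ 53.498*I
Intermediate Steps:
t = -6592 (t = 4*(-1*1648) = 4*(-1648) = -6592)
√(3730 + t) = √(3730 - 6592) = √(-2862) = 3*I*√318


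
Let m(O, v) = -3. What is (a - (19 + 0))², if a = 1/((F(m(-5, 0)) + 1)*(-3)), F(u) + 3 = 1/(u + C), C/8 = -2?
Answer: 4857616/13689 ≈ 354.86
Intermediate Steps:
C = -16 (C = 8*(-2) = -16)
F(u) = -3 + 1/(-16 + u) (F(u) = -3 + 1/(u - 16) = -3 + 1/(-16 + u))
a = 19/117 (a = 1/(((49 - 3*(-3))/(-16 - 3) + 1)*(-3)) = 1/(((49 + 9)/(-19) + 1)*(-3)) = 1/((-1/19*58 + 1)*(-3)) = 1/((-58/19 + 1)*(-3)) = 1/(-39/19*(-3)) = 1/(117/19) = 19/117 ≈ 0.16239)
(a - (19 + 0))² = (19/117 - (19 + 0))² = (19/117 - 1*19)² = (19/117 - 19)² = (-2204/117)² = 4857616/13689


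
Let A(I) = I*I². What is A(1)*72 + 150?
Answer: 222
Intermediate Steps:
A(I) = I³
A(1)*72 + 150 = 1³*72 + 150 = 1*72 + 150 = 72 + 150 = 222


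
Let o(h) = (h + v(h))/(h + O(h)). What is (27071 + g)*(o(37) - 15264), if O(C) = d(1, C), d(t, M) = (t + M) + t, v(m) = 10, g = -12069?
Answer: -8701287517/38 ≈ -2.2898e+8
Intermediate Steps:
d(t, M) = M + 2*t (d(t, M) = (M + t) + t = M + 2*t)
O(C) = 2 + C (O(C) = C + 2*1 = C + 2 = 2 + C)
o(h) = (10 + h)/(2 + 2*h) (o(h) = (h + 10)/(h + (2 + h)) = (10 + h)/(2 + 2*h))
(27071 + g)*(o(37) - 15264) = (27071 - 12069)*((10 + 37)/(2*(1 + 37)) - 15264) = 15002*((1/2)*47/38 - 15264) = 15002*((1/2)*(1/38)*47 - 15264) = 15002*(47/76 - 15264) = 15002*(-1160017/76) = -8701287517/38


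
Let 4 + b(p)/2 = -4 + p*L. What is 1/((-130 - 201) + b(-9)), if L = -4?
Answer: -1/275 ≈ -0.0036364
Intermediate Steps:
b(p) = -16 - 8*p (b(p) = -8 + 2*(-4 + p*(-4)) = -8 + 2*(-4 - 4*p) = -8 + (-8 - 8*p) = -16 - 8*p)
1/((-130 - 201) + b(-9)) = 1/((-130 - 201) + (-16 - 8*(-9))) = 1/(-331 + (-16 + 72)) = 1/(-331 + 56) = 1/(-275) = -1/275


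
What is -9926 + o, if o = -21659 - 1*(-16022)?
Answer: -15563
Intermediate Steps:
o = -5637 (o = -21659 + 16022 = -5637)
-9926 + o = -9926 - 5637 = -15563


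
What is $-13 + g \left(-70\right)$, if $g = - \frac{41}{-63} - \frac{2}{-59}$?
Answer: $- \frac{32353}{531} \approx -60.928$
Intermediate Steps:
$g = \frac{2545}{3717}$ ($g = \left(-41\right) \left(- \frac{1}{63}\right) - - \frac{2}{59} = \frac{41}{63} + \frac{2}{59} = \frac{2545}{3717} \approx 0.68469$)
$-13 + g \left(-70\right) = -13 + \frac{2545}{3717} \left(-70\right) = -13 - \frac{25450}{531} = - \frac{32353}{531}$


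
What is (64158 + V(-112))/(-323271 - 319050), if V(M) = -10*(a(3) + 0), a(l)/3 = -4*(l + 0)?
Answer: -21506/214107 ≈ -0.10045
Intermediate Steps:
a(l) = -12*l (a(l) = 3*(-4*(l + 0)) = 3*(-4*l) = -12*l)
V(M) = 360 (V(M) = -10*(-12*3 + 0) = -10*(-36 + 0) = -10*(-36) = 360)
(64158 + V(-112))/(-323271 - 319050) = (64158 + 360)/(-323271 - 319050) = 64518/(-642321) = 64518*(-1/642321) = -21506/214107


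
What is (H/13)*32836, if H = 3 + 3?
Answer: 197016/13 ≈ 15155.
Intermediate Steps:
H = 6
(H/13)*32836 = (6/13)*32836 = 197016/13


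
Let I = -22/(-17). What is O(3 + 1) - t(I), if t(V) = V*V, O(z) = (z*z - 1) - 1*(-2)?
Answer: 4429/289 ≈ 15.325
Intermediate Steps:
I = 22/17 (I = -22*(-1/17) = 22/17 ≈ 1.2941)
O(z) = 1 + z² (O(z) = (z² - 1) + 2 = (-1 + z²) + 2 = 1 + z²)
t(V) = V²
O(3 + 1) - t(I) = (1 + (3 + 1)²) - (22/17)² = (1 + 4²) - 1*484/289 = (1 + 16) - 484/289 = 17 - 484/289 = 4429/289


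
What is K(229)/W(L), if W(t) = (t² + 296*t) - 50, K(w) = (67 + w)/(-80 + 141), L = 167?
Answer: 296/4713531 ≈ 6.2798e-5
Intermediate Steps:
K(w) = 67/61 + w/61 (K(w) = (67 + w)/61 = (67 + w)*(1/61) = 67/61 + w/61)
W(t) = -50 + t² + 296*t
K(229)/W(L) = (67/61 + (1/61)*229)/(-50 + 167² + 296*167) = (67/61 + 229/61)/(-50 + 27889 + 49432) = (296/61)/77271 = (296/61)*(1/77271) = 296/4713531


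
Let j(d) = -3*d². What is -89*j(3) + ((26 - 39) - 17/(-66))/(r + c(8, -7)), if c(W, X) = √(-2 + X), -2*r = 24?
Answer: 4045931/1683 + 841*I/3366 ≈ 2404.0 + 0.24985*I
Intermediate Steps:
r = -12 (r = -½*24 = -12)
-89*j(3) + ((26 - 39) - 17/(-66))/(r + c(8, -7)) = -(-267)*3² + ((26 - 39) - 17/(-66))/(-12 + √(-2 - 7)) = -(-267)*9 + (-13 - 17*(-1/66))/(-12 + √(-9)) = -89*(-27) + (-13 + 17/66)/(-12 + 3*I) = 2403 - 841*(-12 - 3*I)/10098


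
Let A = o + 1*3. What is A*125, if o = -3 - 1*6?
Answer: -750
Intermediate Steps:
o = -9 (o = -3 - 6 = -9)
A = -6 (A = -9 + 1*3 = -9 + 3 = -6)
A*125 = -6*125 = -750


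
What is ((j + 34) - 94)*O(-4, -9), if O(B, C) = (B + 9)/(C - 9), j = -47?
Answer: 535/18 ≈ 29.722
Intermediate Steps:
O(B, C) = (9 + B)/(-9 + C)
((j + 34) - 94)*O(-4, -9) = ((-47 + 34) - 94)*((9 - 4)/(-9 - 9)) = (-13 - 94)*(5/(-18)) = -(-107)*5/18 = -107*(-5/18) = 535/18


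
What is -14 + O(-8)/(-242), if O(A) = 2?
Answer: -1695/121 ≈ -14.008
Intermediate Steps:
-14 + O(-8)/(-242) = -14 + 2/(-242) = -14 - 1/242*2 = -14 - 1/121 = -1695/121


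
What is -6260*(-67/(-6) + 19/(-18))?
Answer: -569660/9 ≈ -63296.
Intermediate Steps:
-6260*(-67/(-6) + 19/(-18)) = -6260*(-67*(-1/6) + 19*(-1/18)) = -6260*(67/6 - 19/18) = -6260*91/9 = -569660/9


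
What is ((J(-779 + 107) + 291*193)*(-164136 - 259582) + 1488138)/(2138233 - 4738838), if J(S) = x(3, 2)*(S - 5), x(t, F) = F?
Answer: 23222071724/2600605 ≈ 8929.5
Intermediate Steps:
J(S) = -10 + 2*S (J(S) = 2*(S - 5) = 2*(-5 + S) = -10 + 2*S)
((J(-779 + 107) + 291*193)*(-164136 - 259582) + 1488138)/(2138233 - 4738838) = (((-10 + 2*(-779 + 107)) + 291*193)*(-164136 - 259582) + 1488138)/(2138233 - 4738838) = (((-10 + 2*(-672)) + 56163)*(-423718) + 1488138)/(-2600605) = (((-10 - 1344) + 56163)*(-423718) + 1488138)*(-1/2600605) = ((-1354 + 56163)*(-423718) + 1488138)*(-1/2600605) = (54809*(-423718) + 1488138)*(-1/2600605) = (-23223559862 + 1488138)*(-1/2600605) = -23222071724*(-1/2600605) = 23222071724/2600605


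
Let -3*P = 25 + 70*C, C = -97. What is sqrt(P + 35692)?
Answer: sqrt(37947) ≈ 194.80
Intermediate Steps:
P = 2255 (P = -(25 + 70*(-97))/3 = -(25 - 6790)/3 = -1/3*(-6765) = 2255)
sqrt(P + 35692) = sqrt(2255 + 35692) = sqrt(37947)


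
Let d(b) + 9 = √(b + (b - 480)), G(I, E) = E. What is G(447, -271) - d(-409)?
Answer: -262 - I*√1298 ≈ -262.0 - 36.028*I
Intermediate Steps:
d(b) = -9 + √(-480 + 2*b) (d(b) = -9 + √(b + (b - 480)) = -9 + √(b + (-480 + b)) = -9 + √(-480 + 2*b))
G(447, -271) - d(-409) = -271 - (-9 + √(-480 + 2*(-409))) = -271 - (-9 + √(-480 - 818)) = -271 - (-9 + √(-1298)) = -271 - (-9 + I*√1298) = -271 + (9 - I*√1298) = -262 - I*√1298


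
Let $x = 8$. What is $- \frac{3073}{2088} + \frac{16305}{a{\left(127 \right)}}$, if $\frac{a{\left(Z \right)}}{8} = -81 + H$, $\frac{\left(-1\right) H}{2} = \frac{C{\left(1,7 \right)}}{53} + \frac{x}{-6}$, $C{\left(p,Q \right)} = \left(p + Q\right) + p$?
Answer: $- \frac{89385169}{3264849} \approx -27.378$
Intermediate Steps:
$C{\left(p,Q \right)} = Q + 2 p$ ($C{\left(p,Q \right)} = \left(Q + p\right) + p = Q + 2 p$)
$H = \frac{370}{159}$ ($H = - 2 \left(\frac{7 + 2 \cdot 1}{53} + \frac{8}{-6}\right) = - 2 \left(\left(7 + 2\right) \frac{1}{53} + 8 \left(- \frac{1}{6}\right)\right) = - 2 \left(9 \cdot \frac{1}{53} - \frac{4}{3}\right) = - 2 \left(\frac{9}{53} - \frac{4}{3}\right) = \left(-2\right) \left(- \frac{185}{159}\right) = \frac{370}{159} \approx 2.327$)
$a{\left(Z \right)} = - \frac{100072}{159}$ ($a{\left(Z \right)} = 8 \left(-81 + \frac{370}{159}\right) = 8 \left(- \frac{12509}{159}\right) = - \frac{100072}{159}$)
$- \frac{3073}{2088} + \frac{16305}{a{\left(127 \right)}} = - \frac{3073}{2088} + \frac{16305}{- \frac{100072}{159}} = \left(-3073\right) \frac{1}{2088} + 16305 \left(- \frac{159}{100072}\right) = - \frac{3073}{2088} - \frac{2592495}{100072} = - \frac{89385169}{3264849}$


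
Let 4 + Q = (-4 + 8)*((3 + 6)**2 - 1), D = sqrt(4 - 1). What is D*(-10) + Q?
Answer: 316 - 10*sqrt(3) ≈ 298.68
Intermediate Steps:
D = sqrt(3) ≈ 1.7320
Q = 316 (Q = -4 + (-4 + 8)*((3 + 6)**2 - 1) = -4 + 4*(9**2 - 1) = -4 + 4*(81 - 1) = -4 + 4*80 = -4 + 320 = 316)
D*(-10) + Q = sqrt(3)*(-10) + 316 = -10*sqrt(3) + 316 = 316 - 10*sqrt(3)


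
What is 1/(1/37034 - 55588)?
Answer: -37034/2058645991 ≈ -1.7989e-5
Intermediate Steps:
1/(1/37034 - 55588) = 1/(-2058645991/37034) = -37034/2058645991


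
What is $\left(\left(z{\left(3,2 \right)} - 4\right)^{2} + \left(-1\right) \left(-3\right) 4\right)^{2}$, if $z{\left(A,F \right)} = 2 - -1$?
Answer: $169$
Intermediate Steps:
$z{\left(A,F \right)} = 3$ ($z{\left(A,F \right)} = 2 + 1 = 3$)
$\left(\left(z{\left(3,2 \right)} - 4\right)^{2} + \left(-1\right) \left(-3\right) 4\right)^{2} = \left(\left(3 - 4\right)^{2} + \left(-1\right) \left(-3\right) 4\right)^{2} = \left(\left(-1\right)^{2} + 3 \cdot 4\right)^{2} = \left(1 + 12\right)^{2} = 13^{2} = 169$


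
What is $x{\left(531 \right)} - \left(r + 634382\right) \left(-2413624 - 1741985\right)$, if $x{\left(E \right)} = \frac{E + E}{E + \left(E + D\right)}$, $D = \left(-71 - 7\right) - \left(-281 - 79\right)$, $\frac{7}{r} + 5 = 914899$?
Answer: $\frac{270130941384351775239}{102468128} \approx 2.6362 \cdot 10^{12}$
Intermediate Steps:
$r = \frac{7}{914894}$ ($r = \frac{7}{-5 + 914899} = \frac{7}{914894} \approx 7.6512 \cdot 10^{-6}$)
$D = 282$ ($D = \left(-71 - 7\right) - \left(-281 - 79\right) = -78 - -360 = -78 + 360 = 282$)
$x{\left(E \right)} = \frac{2 E}{282 + 2 E}$ ($x{\left(E \right)} = \frac{E + E}{E + \left(E + 282\right)} = \frac{2 E}{E + \left(282 + E\right)} = \frac{2 E}{282 + 2 E}$)
$x{\left(531 \right)} - \left(r + 634382\right) \left(-2413624 - 1741985\right) = \frac{531}{141 + 531} - \left(\frac{7}{914894} + 634382\right) \left(-2413624 - 1741985\right) = \frac{531}{672} - \frac{580392285515}{914894} \left(-4155609\right) = 531 \cdot \frac{1}{672} - - \frac{2411883405216703635}{914894} = \frac{177}{224} + \frac{2411883405216703635}{914894} = \frac{270130941384351775239}{102468128}$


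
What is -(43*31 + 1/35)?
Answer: -46656/35 ≈ -1333.0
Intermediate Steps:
-(43*31 + 1/35) = -(1333 + 1/35) = -1*46656/35 = -46656/35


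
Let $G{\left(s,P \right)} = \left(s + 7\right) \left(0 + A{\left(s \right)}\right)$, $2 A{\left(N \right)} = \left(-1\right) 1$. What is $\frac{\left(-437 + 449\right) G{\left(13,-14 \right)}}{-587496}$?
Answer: $\frac{5}{24479} \approx 0.00020426$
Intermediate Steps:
$A{\left(N \right)} = - \frac{1}{2}$ ($A{\left(N \right)} = \frac{\left(-1\right) 1}{2} = \frac{1}{2} \left(-1\right) = - \frac{1}{2}$)
$G{\left(s,P \right)} = - \frac{7}{2} - \frac{s}{2}$ ($G{\left(s,P \right)} = \left(s + 7\right) \left(0 - \frac{1}{2}\right) = \left(7 + s\right) \left(- \frac{1}{2}\right) = - \frac{7}{2} - \frac{s}{2}$)
$\frac{\left(-437 + 449\right) G{\left(13,-14 \right)}}{-587496} = \frac{\left(-437 + 449\right) \left(- \frac{7}{2} - \frac{13}{2}\right)}{-587496} = 12 \left(- \frac{7}{2} - \frac{13}{2}\right) \left(- \frac{1}{587496}\right) = 12 \left(-10\right) \left(- \frac{1}{587496}\right) = \left(-120\right) \left(- \frac{1}{587496}\right) = \frac{5}{24479}$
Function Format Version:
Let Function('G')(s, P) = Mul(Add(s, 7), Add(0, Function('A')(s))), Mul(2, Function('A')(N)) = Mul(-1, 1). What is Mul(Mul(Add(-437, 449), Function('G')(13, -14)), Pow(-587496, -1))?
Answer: Rational(5, 24479) ≈ 0.00020426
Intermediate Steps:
Function('A')(N) = Rational(-1, 2) (Function('A')(N) = Mul(Rational(1, 2), Mul(-1, 1)) = Mul(Rational(1, 2), -1) = Rational(-1, 2))
Function('G')(s, P) = Add(Rational(-7, 2), Mul(Rational(-1, 2), s)) (Function('G')(s, P) = Mul(Add(s, 7), Add(0, Rational(-1, 2))) = Mul(Add(7, s), Rational(-1, 2)) = Add(Rational(-7, 2), Mul(Rational(-1, 2), s)))
Mul(Mul(Add(-437, 449), Function('G')(13, -14)), Pow(-587496, -1)) = Mul(Mul(Add(-437, 449), Add(Rational(-7, 2), Mul(Rational(-1, 2), 13))), Pow(-587496, -1)) = Mul(Mul(12, Add(Rational(-7, 2), Rational(-13, 2))), Rational(-1, 587496)) = Mul(Mul(12, -10), Rational(-1, 587496)) = Mul(-120, Rational(-1, 587496)) = Rational(5, 24479)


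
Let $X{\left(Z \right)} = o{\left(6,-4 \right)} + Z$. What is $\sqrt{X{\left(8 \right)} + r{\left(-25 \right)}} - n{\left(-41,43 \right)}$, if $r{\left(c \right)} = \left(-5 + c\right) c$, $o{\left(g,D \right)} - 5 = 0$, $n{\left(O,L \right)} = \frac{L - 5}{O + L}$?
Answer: $-19 + \sqrt{763} \approx 8.6225$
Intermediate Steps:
$n{\left(O,L \right)} = \frac{-5 + L}{L + O}$
$o{\left(g,D \right)} = 5$ ($o{\left(g,D \right)} = 5 + 0 = 5$)
$X{\left(Z \right)} = 5 + Z$
$r{\left(c \right)} = c \left(-5 + c\right)$
$\sqrt{X{\left(8 \right)} + r{\left(-25 \right)}} - n{\left(-41,43 \right)} = \sqrt{\left(5 + 8\right) - 25 \left(-5 - 25\right)} - \frac{-5 + 43}{43 - 41} = \sqrt{13 - -750} - \frac{1}{2} \cdot 38 = \sqrt{13 + 750} - \frac{1}{2} \cdot 38 = \sqrt{763} - 19 = -19 + \sqrt{763}$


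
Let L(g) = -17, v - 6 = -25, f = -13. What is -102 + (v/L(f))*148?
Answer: 1078/17 ≈ 63.412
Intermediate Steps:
v = -19 (v = 6 - 25 = -19)
-102 + (v/L(f))*148 = -102 - 19/(-17)*148 = -102 - 19*(-1/17)*148 = -102 + (19/17)*148 = -102 + 2812/17 = 1078/17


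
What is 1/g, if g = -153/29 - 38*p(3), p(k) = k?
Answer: -29/3459 ≈ -0.0083839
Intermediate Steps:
g = -3459/29 (g = -153/29 - 38*3 = -153*1/29 - 114 = -153/29 - 114 = -3459/29 ≈ -119.28)
1/g = 1/(-3459/29) = -29/3459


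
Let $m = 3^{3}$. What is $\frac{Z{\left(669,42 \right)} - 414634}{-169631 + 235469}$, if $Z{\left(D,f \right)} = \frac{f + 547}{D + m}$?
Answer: $- \frac{288584675}{45823248} \approx -6.2978$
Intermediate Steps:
$m = 27$
$Z{\left(D,f \right)} = \frac{547 + f}{27 + D}$ ($Z{\left(D,f \right)} = \frac{f + 547}{D + 27} = \frac{547 + f}{27 + D}$)
$\frac{Z{\left(669,42 \right)} - 414634}{-169631 + 235469} = \frac{\frac{547 + 42}{27 + 669} - 414634}{-169631 + 235469} = \frac{\frac{1}{696} \cdot 589 - 414634}{65838} = \left(\frac{1}{696} \cdot 589 - 414634\right) \frac{1}{65838} = \left(\frac{589}{696} - 414634\right) \frac{1}{65838} = \left(- \frac{288584675}{696}\right) \frac{1}{65838} = - \frac{288584675}{45823248}$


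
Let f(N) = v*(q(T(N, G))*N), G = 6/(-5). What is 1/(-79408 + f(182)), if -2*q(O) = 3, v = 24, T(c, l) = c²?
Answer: -1/85960 ≈ -1.1633e-5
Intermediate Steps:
G = -6/5 (G = 6*(-⅕) = -6/5 ≈ -1.2000)
q(O) = -3/2 (q(O) = -½*3 = -3/2)
f(N) = -36*N (f(N) = 24*(-3*N/2) = -36*N)
1/(-79408 + f(182)) = 1/(-79408 - 36*182) = 1/(-79408 - 6552) = 1/(-85960) = -1/85960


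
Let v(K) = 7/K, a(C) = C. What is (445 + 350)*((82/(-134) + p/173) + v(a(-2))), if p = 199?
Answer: -54582315/23182 ≈ -2354.5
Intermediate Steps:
(445 + 350)*((82/(-134) + p/173) + v(a(-2))) = (445 + 350)*((82/(-134) + 199/173) + 7/(-2)) = 795*((82*(-1/134) + 199*(1/173)) + 7*(-½)) = 795*((-41/67 + 199/173) - 7/2) = 795*(6240/11591 - 7/2) = 795*(-68657/23182) = -54582315/23182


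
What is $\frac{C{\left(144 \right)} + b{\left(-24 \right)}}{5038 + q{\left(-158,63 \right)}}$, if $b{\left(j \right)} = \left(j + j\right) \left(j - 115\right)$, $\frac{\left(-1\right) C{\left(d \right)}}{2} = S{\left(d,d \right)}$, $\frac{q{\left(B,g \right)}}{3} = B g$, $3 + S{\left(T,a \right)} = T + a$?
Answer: $- \frac{3051}{12412} \approx -0.24581$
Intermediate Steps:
$S{\left(T,a \right)} = -3 + T + a$ ($S{\left(T,a \right)} = -3 + \left(T + a\right) = -3 + T + a$)
$q{\left(B,g \right)} = 3 B g$
$C{\left(d \right)} = 6 - 4 d$ ($C{\left(d \right)} = - 2 \left(-3 + d + d\right) = - 2 \left(-3 + 2 d\right) = 6 - 4 d$)
$b{\left(j \right)} = 2 j \left(-115 + j\right)$
$\frac{C{\left(144 \right)} + b{\left(-24 \right)}}{5038 + q{\left(-158,63 \right)}} = \frac{\left(6 - 576\right) + 2 \left(-24\right) \left(-115 - 24\right)}{5038 + 3 \left(-158\right) 63} = \frac{\left(6 - 576\right) + 2 \left(-24\right) \left(-139\right)}{5038 - 29862} = \frac{-570 + 6672}{-24824} = 6102 \left(- \frac{1}{24824}\right) = - \frac{3051}{12412}$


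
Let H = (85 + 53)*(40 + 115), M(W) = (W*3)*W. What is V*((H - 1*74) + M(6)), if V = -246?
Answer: -5270304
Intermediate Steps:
M(W) = 3*W² (M(W) = (3*W)*W = 3*W²)
H = 21390 (H = 138*155 = 21390)
V*((H - 1*74) + M(6)) = -246*((21390 - 1*74) + 3*6²) = -246*((21390 - 74) + 3*36) = -246*(21316 + 108) = -246*21424 = -5270304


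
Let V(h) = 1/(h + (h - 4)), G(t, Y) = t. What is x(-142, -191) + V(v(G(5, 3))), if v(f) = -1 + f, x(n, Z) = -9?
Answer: -35/4 ≈ -8.7500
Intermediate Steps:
V(h) = 1/(-4 + 2*h) (V(h) = 1/(h + (-4 + h)) = 1/(-4 + 2*h))
x(-142, -191) + V(v(G(5, 3))) = -9 + 1/(2*(-2 + (-1 + 5))) = -9 + 1/(2*(-2 + 4)) = -9 + (½)/2 = -9 + (½)*(½) = -9 + ¼ = -35/4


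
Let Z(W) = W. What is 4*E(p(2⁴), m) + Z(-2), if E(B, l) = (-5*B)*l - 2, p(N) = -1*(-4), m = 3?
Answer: -250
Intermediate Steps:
p(N) = 4
E(B, l) = -2 - 5*B*l (E(B, l) = -5*B*l - 2 = -2 - 5*B*l)
4*E(p(2⁴), m) + Z(-2) = 4*(-2 - 5*4*3) - 2 = 4*(-2 - 60) - 2 = 4*(-62) - 2 = -248 - 2 = -250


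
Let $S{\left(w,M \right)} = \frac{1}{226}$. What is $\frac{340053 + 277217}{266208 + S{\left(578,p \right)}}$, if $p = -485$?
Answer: $\frac{139503020}{60163009} \approx 2.3188$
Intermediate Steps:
$S{\left(w,M \right)} = \frac{1}{226}$
$\frac{340053 + 277217}{266208 + S{\left(578,p \right)}} = \frac{340053 + 277217}{266208 + \frac{1}{226}} = \frac{617270}{\frac{60163009}{226}} = 617270 \cdot \frac{226}{60163009} = \frac{139503020}{60163009}$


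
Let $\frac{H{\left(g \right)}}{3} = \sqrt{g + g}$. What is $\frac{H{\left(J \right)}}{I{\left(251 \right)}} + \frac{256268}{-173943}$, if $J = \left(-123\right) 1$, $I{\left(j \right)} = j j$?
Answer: $- \frac{256268}{173943} + \frac{3 i \sqrt{246}}{63001} \approx -1.4733 + 0.00074686 i$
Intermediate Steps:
$I{\left(j \right)} = j^{2}$
$J = -123$
$H{\left(g \right)} = 3 \sqrt{2} \sqrt{g}$ ($H{\left(g \right)} = 3 \sqrt{g + g} = 3 \sqrt{2 g} = 3 \sqrt{2} \sqrt{g}$)
$\frac{H{\left(J \right)}}{I{\left(251 \right)}} + \frac{256268}{-173943} = \frac{3 \sqrt{2} \sqrt{-123}}{251^{2}} + \frac{256268}{-173943} = \frac{3 \sqrt{2} i \sqrt{123}}{63001} + 256268 \left(- \frac{1}{173943}\right) = 3 i \sqrt{246} \cdot \frac{1}{63001} - \frac{256268}{173943} = \frac{3 i \sqrt{246}}{63001} - \frac{256268}{173943} = - \frac{256268}{173943} + \frac{3 i \sqrt{246}}{63001}$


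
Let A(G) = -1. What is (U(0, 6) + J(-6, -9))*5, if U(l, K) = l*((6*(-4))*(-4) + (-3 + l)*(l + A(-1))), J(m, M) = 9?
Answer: 45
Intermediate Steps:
U(l, K) = l*(96 + (-1 + l)*(-3 + l)) (U(l, K) = l*((6*(-4))*(-4) + (-3 + l)*(l - 1)) = l*(-24*(-4) + (-3 + l)*(-1 + l)) = l*(96 + (-1 + l)*(-3 + l)))
(U(0, 6) + J(-6, -9))*5 = (0*(99 + 0² - 4*0) + 9)*5 = (0*(99 + 0 + 0) + 9)*5 = (0*99 + 9)*5 = (0 + 9)*5 = 9*5 = 45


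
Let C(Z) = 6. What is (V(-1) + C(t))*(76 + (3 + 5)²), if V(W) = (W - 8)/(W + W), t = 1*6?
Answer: 1470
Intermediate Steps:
t = 6
V(W) = (-8 + W)/(2*W) (V(W) = (-8 + W)/((2*W)) = (-8 + W)*(1/(2*W)) = (-8 + W)/(2*W))
(V(-1) + C(t))*(76 + (3 + 5)²) = ((½)*(-8 - 1)/(-1) + 6)*(76 + (3 + 5)²) = ((½)*(-1)*(-9) + 6)*(76 + 8²) = (9/2 + 6)*(76 + 64) = (21/2)*140 = 1470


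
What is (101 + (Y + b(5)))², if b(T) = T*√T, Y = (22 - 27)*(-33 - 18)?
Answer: 126861 + 3560*√5 ≈ 1.3482e+5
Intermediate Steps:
Y = 255 (Y = -5*(-51) = 255)
b(T) = T^(3/2)
(101 + (Y + b(5)))² = (101 + (255 + 5^(3/2)))² = (101 + (255 + 5*√5))² = (356 + 5*√5)²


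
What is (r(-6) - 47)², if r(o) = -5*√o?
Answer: 2059 + 470*I*√6 ≈ 2059.0 + 1151.3*I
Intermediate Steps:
(r(-6) - 47)² = (-5*I*√6 - 47)² = (-47 - 5*I*√6)²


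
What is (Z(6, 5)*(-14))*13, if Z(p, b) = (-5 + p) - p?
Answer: 910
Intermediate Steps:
Z(p, b) = -5
(Z(6, 5)*(-14))*13 = -5*(-14)*13 = 70*13 = 910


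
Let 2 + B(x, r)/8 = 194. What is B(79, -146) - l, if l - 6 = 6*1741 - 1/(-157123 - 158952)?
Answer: -2818124701/316075 ≈ -8916.0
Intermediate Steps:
B(x, r) = 1536 (B(x, r) = -16 + 8*194 = -16 + 1552 = 1536)
l = 3303615901/316075 (l = 6 + (6*1741 - 1/(-157123 - 158952)) = 6 + (10446 - 1/(-316075)) = 6 + (10446 - 1*(-1/316075)) = 6 + (10446 + 1/316075) = 6 + 3301719451/316075 = 3303615901/316075 ≈ 10452.)
B(79, -146) - l = 1536 - 1*3303615901/316075 = 1536 - 3303615901/316075 = -2818124701/316075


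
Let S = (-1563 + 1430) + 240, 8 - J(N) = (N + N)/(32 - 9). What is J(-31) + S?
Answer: 2707/23 ≈ 117.70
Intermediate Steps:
J(N) = 8 - 2*N/23 (J(N) = 8 - (N + N)/(32 - 9) = 8 - 2*N/23)
S = 107 (S = -133 + 240 = 107)
J(-31) + S = (8 - 2/23*(-31)) + 107 = (8 + 62/23) + 107 = 246/23 + 107 = 2707/23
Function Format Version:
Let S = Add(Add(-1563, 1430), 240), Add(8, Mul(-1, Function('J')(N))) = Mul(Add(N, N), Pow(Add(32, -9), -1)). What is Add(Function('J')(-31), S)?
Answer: Rational(2707, 23) ≈ 117.70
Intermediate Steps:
Function('J')(N) = Add(8, Mul(Rational(-2, 23), N)) (Function('J')(N) = Add(8, Mul(-1, Mul(Add(N, N), Pow(Add(32, -9), -1)))) = Add(8, Mul(-1, Mul(Mul(2, N), Pow(23, -1)))) = Add(8, Mul(-1, Mul(Mul(2, N), Rational(1, 23)))) = Add(8, Mul(-1, Mul(Rational(2, 23), N))) = Add(8, Mul(Rational(-2, 23), N)))
S = 107 (S = Add(-133, 240) = 107)
Add(Function('J')(-31), S) = Add(Add(8, Mul(Rational(-2, 23), -31)), 107) = Add(Add(8, Rational(62, 23)), 107) = Add(Rational(246, 23), 107) = Rational(2707, 23)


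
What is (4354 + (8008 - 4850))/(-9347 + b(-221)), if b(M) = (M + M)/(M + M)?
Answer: -3756/4673 ≈ -0.80377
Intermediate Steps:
b(M) = 1 (b(M) = (2*M)/((2*M)) = (2*M)*(1/(2*M)) = 1)
(4354 + (8008 - 4850))/(-9347 + b(-221)) = (4354 + (8008 - 4850))/(-9347 + 1) = (4354 + 3158)/(-9346) = 7512*(-1/9346) = -3756/4673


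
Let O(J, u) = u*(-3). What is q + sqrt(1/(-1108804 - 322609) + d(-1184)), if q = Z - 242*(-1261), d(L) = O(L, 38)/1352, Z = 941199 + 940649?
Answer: 2187010 + I*sqrt(116790728699621)/37216738 ≈ 2.187e+6 + 0.29038*I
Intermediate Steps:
O(J, u) = -3*u
Z = 1881848
d(L) = -57/676 (d(L) = -3*38/1352 = -114*1/1352 = -57/676)
q = 2187010 (q = 1881848 - 242*(-1261) = 1881848 - 1*(-305162) = 1881848 + 305162 = 2187010)
q + sqrt(1/(-1108804 - 322609) + d(-1184)) = 2187010 + sqrt(1/(-1108804 - 322609) - 57/676) = 2187010 + sqrt(1/(-1431413) - 57/676) = 2187010 + sqrt(-1/1431413 - 57/676) = 2187010 + sqrt(-81591217/967635188) = 2187010 + I*sqrt(116790728699621)/37216738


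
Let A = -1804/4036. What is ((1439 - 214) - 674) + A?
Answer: 555508/1009 ≈ 550.55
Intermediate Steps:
A = -451/1009 (A = -1804*1/4036 = -451/1009 ≈ -0.44698)
((1439 - 214) - 674) + A = ((1439 - 214) - 674) - 451/1009 = (1225 - 674) - 451/1009 = 551 - 451/1009 = 555508/1009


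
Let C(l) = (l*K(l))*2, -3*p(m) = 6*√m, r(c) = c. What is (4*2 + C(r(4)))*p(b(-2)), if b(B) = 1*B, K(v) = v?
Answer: -80*I*√2 ≈ -113.14*I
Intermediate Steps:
b(B) = B
p(m) = -2*√m
C(l) = 2*l² (C(l) = (l*l)*2 = l²*2 = 2*l²)
(4*2 + C(r(4)))*p(b(-2)) = (4*2 + 2*4²)*(-2*I*√2) = (8 + 2*16)*(-2*I*√2) = (8 + 32)*(-2*I*√2) = 40*(-2*I*√2) = -80*I*√2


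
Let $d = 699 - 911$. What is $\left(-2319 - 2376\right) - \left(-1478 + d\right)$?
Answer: $-3005$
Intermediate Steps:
$d = -212$
$\left(-2319 - 2376\right) - \left(-1478 + d\right) = \left(-2319 - 2376\right) - \left(-1478 - 212\right) = \left(-2319 - 2376\right) - -1690 = -4695 + 1690 = -3005$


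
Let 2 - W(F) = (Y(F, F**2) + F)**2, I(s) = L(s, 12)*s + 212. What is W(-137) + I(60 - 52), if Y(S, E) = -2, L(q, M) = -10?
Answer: -19187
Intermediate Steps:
I(s) = 212 - 10*s (I(s) = -10*s + 212 = 212 - 10*s)
W(F) = 2 - (-2 + F)**2
W(-137) + I(60 - 52) = (2 - (-2 - 137)**2) + (212 - 10*(60 - 52)) = (2 - 1*(-139)**2) + (212 - 10*8) = (2 - 1*19321) + (212 - 80) = (2 - 19321) + 132 = -19319 + 132 = -19187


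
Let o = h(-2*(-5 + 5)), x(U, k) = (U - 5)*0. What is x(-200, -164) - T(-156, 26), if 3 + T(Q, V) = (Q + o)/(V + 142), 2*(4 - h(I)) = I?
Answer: 82/21 ≈ 3.9048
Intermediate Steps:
x(U, k) = 0 (x(U, k) = (-5 + U)*0 = 0)
h(I) = 4 - I/2
o = 4 (o = 4 - (-1)*(-5 + 5) = 4 - (-1)*0 = 4 - 1/2*0 = 4 + 0 = 4)
T(Q, V) = -3 + (4 + Q)/(142 + V) (T(Q, V) = -3 + (Q + 4)/(V + 142) = -3 + (4 + Q)/(142 + V))
x(-200, -164) - T(-156, 26) = 0 - (-422 - 156 - 3*26)/(142 + 26) = 0 - (-422 - 156 - 78)/168 = 0 - (-656)/168 = 0 - 1*(-82/21) = 0 + 82/21 = 82/21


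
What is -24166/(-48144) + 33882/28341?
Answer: 128672423/75802728 ≈ 1.6975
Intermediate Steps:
-24166/(-48144) + 33882/28341 = -24166*(-1/48144) + 33882*(1/28341) = 12083/24072 + 11294/9447 = 128672423/75802728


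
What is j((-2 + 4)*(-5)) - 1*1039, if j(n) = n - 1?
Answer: -1050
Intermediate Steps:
j(n) = -1 + n
j((-2 + 4)*(-5)) - 1*1039 = (-1 + (-2 + 4)*(-5)) - 1*1039 = (-1 + 2*(-5)) - 1039 = (-1 - 10) - 1039 = -11 - 1039 = -1050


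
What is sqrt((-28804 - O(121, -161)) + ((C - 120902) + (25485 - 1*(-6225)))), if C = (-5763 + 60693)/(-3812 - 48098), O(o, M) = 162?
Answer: 9*I*sqrt(39308281681)/5191 ≈ 343.74*I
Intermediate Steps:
C = -5493/5191 (C = 54930/(-51910) = 54930*(-1/51910) = -5493/5191 ≈ -1.0582)
sqrt((-28804 - O(121, -161)) + ((C - 120902) + (25485 - 1*(-6225)))) = sqrt((-28804 - 1*162) + ((-5493/5191 - 120902) + (25485 - 1*(-6225)))) = sqrt((-28804 - 162) + (-627607775/5191 + (25485 + 6225))) = sqrt(-28966 + (-627607775/5191 + 31710)) = sqrt(-28966 - 463001165/5191) = sqrt(-613363671/5191) = 9*I*sqrt(39308281681)/5191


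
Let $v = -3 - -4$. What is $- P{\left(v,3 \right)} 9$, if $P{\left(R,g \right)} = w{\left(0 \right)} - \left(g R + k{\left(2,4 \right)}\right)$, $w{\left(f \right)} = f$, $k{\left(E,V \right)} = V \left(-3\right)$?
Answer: $-81$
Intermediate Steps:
$k{\left(E,V \right)} = - 3 V$
$v = 1$ ($v = -3 + 4 = 1$)
$P{\left(R,g \right)} = 12 - R g$ ($P{\left(R,g \right)} = 0 - \left(g R - 12\right) = 0 - \left(R g - 12\right) = 0 - \left(-12 + R g\right) = 12 - R g$)
$- P{\left(v,3 \right)} 9 = - (12 - 1 \cdot 3) 9 = - (12 - 3) 9 = \left(-1\right) 9 \cdot 9 = \left(-9\right) 9 = -81$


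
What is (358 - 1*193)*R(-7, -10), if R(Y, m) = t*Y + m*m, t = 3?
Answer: 13035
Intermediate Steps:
R(Y, m) = m² + 3*Y (R(Y, m) = 3*Y + m*m = 3*Y + m² = m² + 3*Y)
(358 - 1*193)*R(-7, -10) = (358 - 1*193)*((-10)² + 3*(-7)) = (358 - 193)*(100 - 21) = 165*79 = 13035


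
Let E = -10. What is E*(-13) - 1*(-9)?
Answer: 139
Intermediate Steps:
E*(-13) - 1*(-9) = -10*(-13) - 1*(-9) = 130 + 9 = 139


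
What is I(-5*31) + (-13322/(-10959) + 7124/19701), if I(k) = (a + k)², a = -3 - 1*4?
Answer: 1888835219278/71967753 ≈ 26246.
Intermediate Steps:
a = -7 (a = -3 - 4 = -7)
I(k) = (-7 + k)²
I(-5*31) + (-13322/(-10959) + 7124/19701) = (-7 - 5*31)² + (-13322/(-10959) + 7124/19701) = (-7 - 155)² + (-13322*(-1/10959) + 7124*(1/19701)) = (-162)² + (13322/10959 + 7124/19701) = 26244 + 113509546/71967753 = 1888835219278/71967753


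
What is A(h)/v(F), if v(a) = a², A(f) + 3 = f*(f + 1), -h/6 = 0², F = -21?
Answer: -1/147 ≈ -0.0068027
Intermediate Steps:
h = 0 (h = -6*0² = -6*0 = 0)
A(f) = -3 + f*(1 + f) (A(f) = -3 + f*(f + 1) = -3 + f*(1 + f))
A(h)/v(F) = (-3 + 0 + 0²)/((-21)²) = (-3 + 0 + 0)/441 = -3*1/441 = -1/147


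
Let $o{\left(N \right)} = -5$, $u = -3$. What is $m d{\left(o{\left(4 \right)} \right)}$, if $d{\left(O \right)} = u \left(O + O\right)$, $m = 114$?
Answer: $3420$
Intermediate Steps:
$d{\left(O \right)} = - 6 O$ ($d{\left(O \right)} = - 3 \left(O + O\right) = - 3 \cdot 2 O = - 6 O$)
$m d{\left(o{\left(4 \right)} \right)} = 114 \left(\left(-6\right) \left(-5\right)\right) = 114 \cdot 30 = 3420$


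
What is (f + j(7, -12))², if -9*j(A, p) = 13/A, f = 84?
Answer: 27867841/3969 ≈ 7021.4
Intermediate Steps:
j(A, p) = -13/(9*A)
(f + j(7, -12))² = (84 - 13/9/7)² = (84 - 13/9*⅐)² = (84 - 13/63)² = (5279/63)² = 27867841/3969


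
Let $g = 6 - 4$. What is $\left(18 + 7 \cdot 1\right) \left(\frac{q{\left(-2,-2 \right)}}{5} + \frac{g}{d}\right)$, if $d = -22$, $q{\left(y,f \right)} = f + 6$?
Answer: $\frac{195}{11} \approx 17.727$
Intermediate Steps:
$q{\left(y,f \right)} = 6 + f$
$g = 2$
$\left(18 + 7 \cdot 1\right) \left(\frac{q{\left(-2,-2 \right)}}{5} + \frac{g}{d}\right) = \left(18 + 7 \cdot 1\right) \left(\frac{6 - 2}{5} + \frac{2}{-22}\right) = \left(18 + 7\right) \left(4 \cdot \frac{1}{5} + 2 \left(- \frac{1}{22}\right)\right) = 25 \left(\frac{4}{5} - \frac{1}{11}\right) = 25 \cdot \frac{39}{55} = \frac{195}{11}$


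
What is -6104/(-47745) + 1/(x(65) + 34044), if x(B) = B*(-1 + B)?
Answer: 233244961/1824049980 ≈ 0.12787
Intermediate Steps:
-6104/(-47745) + 1/(x(65) + 34044) = -6104/(-47745) + 1/(65*(-1 + 65) + 34044) = -6104*(-1/47745) + 1/(65*64 + 34044) = 6104/47745 + 1/(4160 + 34044) = 6104/47745 + 1/38204 = 233244961/1824049980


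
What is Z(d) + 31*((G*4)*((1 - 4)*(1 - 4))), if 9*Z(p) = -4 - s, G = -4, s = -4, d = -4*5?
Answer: -4464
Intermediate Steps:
d = -20
Z(p) = 0 (Z(p) = (-4 - 1*(-4))/9 = (-4 + 4)/9 = (⅑)*0 = 0)
Z(d) + 31*((G*4)*((1 - 4)*(1 - 4))) = 0 + 31*((-4*4)*((1 - 4)*(1 - 4))) = 0 + 31*(-(-48)*(-3)) = 0 + 31*(-16*9) = 0 + 31*(-144) = 0 - 4464 = -4464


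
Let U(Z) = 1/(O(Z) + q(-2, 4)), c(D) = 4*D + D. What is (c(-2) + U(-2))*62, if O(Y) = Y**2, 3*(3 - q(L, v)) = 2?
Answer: -11594/19 ≈ -610.21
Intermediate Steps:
c(D) = 5*D
q(L, v) = 7/3 (q(L, v) = 3 - 1/3*2 = 3 - 2/3 = 7/3)
U(Z) = 1/(7/3 + Z**2) (U(Z) = 1/(Z**2 + 7/3) = 1/(7/3 + Z**2))
(c(-2) + U(-2))*62 = (5*(-2) + 3/(7 + 3*(-2)**2))*62 = (-10 + 3/(7 + 3*4))*62 = (-10 + 3/(7 + 12))*62 = (-10 + 3/19)*62 = -187/19*62 = -11594/19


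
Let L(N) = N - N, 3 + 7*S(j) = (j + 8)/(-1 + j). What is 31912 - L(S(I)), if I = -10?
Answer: 31912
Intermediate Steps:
S(j) = -3/7 + (8 + j)/(7*(-1 + j)) (S(j) = -3/7 + ((j + 8)/(-1 + j))/7 = -3/7 + ((8 + j)/(-1 + j))/7 = -3/7 + (8 + j)/(7*(-1 + j)))
L(N) = 0
31912 - L(S(I)) = 31912 - 1*0 = 31912 + 0 = 31912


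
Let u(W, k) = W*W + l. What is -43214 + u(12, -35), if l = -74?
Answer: -43144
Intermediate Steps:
u(W, k) = -74 + W**2 (u(W, k) = W*W - 74 = W**2 - 74 = -74 + W**2)
-43214 + u(12, -35) = -43214 + (-74 + 12**2) = -43214 + (-74 + 144) = -43214 + 70 = -43144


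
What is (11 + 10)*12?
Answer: 252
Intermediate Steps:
(11 + 10)*12 = 21*12 = 252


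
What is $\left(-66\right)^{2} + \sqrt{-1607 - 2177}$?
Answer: $4356 + 2 i \sqrt{946} \approx 4356.0 + 61.514 i$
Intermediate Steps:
$\left(-66\right)^{2} + \sqrt{-1607 - 2177} = 4356 + \sqrt{-3784} = 4356 + 2 i \sqrt{946}$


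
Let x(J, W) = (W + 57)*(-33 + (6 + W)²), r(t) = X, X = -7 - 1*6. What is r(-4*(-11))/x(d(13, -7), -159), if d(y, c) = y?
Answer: 13/2384352 ≈ 5.4522e-6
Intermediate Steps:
X = -13 (X = -7 - 6 = -13)
r(t) = -13
x(J, W) = (-33 + (6 + W)²)*(57 + W) (x(J, W) = (57 + W)*(-33 + (6 + W)²) = (-33 + (6 + W)²)*(57 + W))
r(-4*(-11))/x(d(13, -7), -159) = -13/(171 + (-159)³ + 69*(-159)² + 687*(-159)) = -13/(171 - 4019679 + 69*25281 - 109233) = -13/(171 - 4019679 + 1744389 - 109233) = -13/(-2384352) = -13*(-1/2384352) = 13/2384352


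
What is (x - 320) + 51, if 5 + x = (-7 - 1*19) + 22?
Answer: -278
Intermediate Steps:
x = -9 (x = -5 + ((-7 - 1*19) + 22) = -5 + ((-7 - 19) + 22) = -5 + (-26 + 22) = -5 - 4 = -9)
(x - 320) + 51 = (-9 - 320) + 51 = -329 + 51 = -278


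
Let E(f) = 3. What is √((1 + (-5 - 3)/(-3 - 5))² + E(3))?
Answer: √7 ≈ 2.6458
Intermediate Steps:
√((1 + (-5 - 3)/(-3 - 5))² + E(3)) = √((1 + (-5 - 3)/(-3 - 5))² + 3) = √((1 - 8/(-8))² + 3) = √((1 - 8*(-⅛))² + 3) = √((1 + 1)² + 3) = √(2² + 3) = √(4 + 3) = √7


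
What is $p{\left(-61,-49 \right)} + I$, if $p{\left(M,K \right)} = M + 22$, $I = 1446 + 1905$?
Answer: $3312$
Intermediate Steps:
$I = 3351$
$p{\left(M,K \right)} = 22 + M$
$p{\left(-61,-49 \right)} + I = \left(22 - 61\right) + 3351 = -39 + 3351 = 3312$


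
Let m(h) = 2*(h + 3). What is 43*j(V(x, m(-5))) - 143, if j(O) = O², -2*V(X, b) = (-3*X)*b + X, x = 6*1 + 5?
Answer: 878735/4 ≈ 2.1968e+5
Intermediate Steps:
m(h) = 6 + 2*h (m(h) = 2*(3 + h) = 6 + 2*h)
x = 11 (x = 6 + 5 = 11)
V(X, b) = -X/2 + 3*X*b/2 (V(X, b) = -((-3*X)*b + X)/2 = -(-3*X*b + X)/2 = -(X - 3*X*b)/2 = -X/2 + 3*X*b/2)
43*j(V(x, m(-5))) - 143 = 43*((½)*11*(-1 + 3*(6 + 2*(-5))))² - 143 = 43*((½)*11*(-1 + 3*(6 - 10)))² - 143 = 43*((½)*11*(-1 + 3*(-4)))² - 143 = 43*((½)*11*(-1 - 12))² - 143 = 43*((½)*11*(-13))² - 143 = 43*(-143/2)² - 143 = 43*(20449/4) - 143 = 879307/4 - 143 = 878735/4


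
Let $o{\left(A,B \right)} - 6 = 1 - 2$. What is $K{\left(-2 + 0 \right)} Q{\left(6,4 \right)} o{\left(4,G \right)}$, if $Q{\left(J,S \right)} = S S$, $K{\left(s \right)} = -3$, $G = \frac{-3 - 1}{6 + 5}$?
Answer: $-240$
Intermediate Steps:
$G = - \frac{4}{11} \approx -0.36364$
$o{\left(A,B \right)} = 5$ ($o{\left(A,B \right)} = 6 + \left(1 - 2\right) = 6 - 1 = 5$)
$Q{\left(J,S \right)} = S^{2}$
$K{\left(-2 + 0 \right)} Q{\left(6,4 \right)} o{\left(4,G \right)} = - 3 \cdot 4^{2} \cdot 5 = \left(-3\right) 16 \cdot 5 = \left(-48\right) 5 = -240$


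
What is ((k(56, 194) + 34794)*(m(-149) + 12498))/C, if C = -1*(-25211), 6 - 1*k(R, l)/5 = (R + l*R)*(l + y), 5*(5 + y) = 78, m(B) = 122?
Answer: -140540560320/25211 ≈ -5.5746e+6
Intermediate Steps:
y = 53/5 (y = -5 + (⅕)*78 = -5 + 78/5 = 53/5 ≈ 10.600)
k(R, l) = 30 - 5*(53/5 + l)*(R + R*l) (k(R, l) = 30 - 5*(R + l*R)*(l + 53/5) = 30 - 5*(R + R*l)*(53/5 + l) = 30 - 5*(53/5 + l)*(R + R*l))
C = 25211
((k(56, 194) + 34794)*(m(-149) + 12498))/C = (((30 - 53*56 - 58*56*194 - 5*56*194²) + 34794)*(122 + 12498))/25211 = (((30 - 2968 - 630112 - 5*56*37636) + 34794)*12620)*(1/25211) = (((30 - 2968 - 630112 - 10538080) + 34794)*12620)*(1/25211) = ((-11171130 + 34794)*12620)*(1/25211) = -11136336*12620*(1/25211) = -140540560320*1/25211 = -140540560320/25211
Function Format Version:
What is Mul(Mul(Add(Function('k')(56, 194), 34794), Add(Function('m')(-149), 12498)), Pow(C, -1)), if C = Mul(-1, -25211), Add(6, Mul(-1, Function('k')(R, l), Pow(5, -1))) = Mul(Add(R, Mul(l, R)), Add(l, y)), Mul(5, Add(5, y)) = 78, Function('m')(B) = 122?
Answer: Rational(-140540560320, 25211) ≈ -5.5746e+6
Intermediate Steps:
y = Rational(53, 5) (y = Add(-5, Mul(Rational(1, 5), 78)) = Add(-5, Rational(78, 5)) = Rational(53, 5) ≈ 10.600)
Function('k')(R, l) = Add(30, Mul(-5, Add(Rational(53, 5), l), Add(R, Mul(R, l)))) (Function('k')(R, l) = Add(30, Mul(-5, Mul(Add(R, Mul(l, R)), Add(l, Rational(53, 5))))) = Add(30, Mul(-5, Mul(Add(R, Mul(R, l)), Add(Rational(53, 5), l)))) = Add(30, Mul(-5, Mul(Add(Rational(53, 5), l), Add(R, Mul(R, l))))) = Add(30, Mul(-5, Add(Rational(53, 5), l), Add(R, Mul(R, l)))))
C = 25211
Mul(Mul(Add(Function('k')(56, 194), 34794), Add(Function('m')(-149), 12498)), Pow(C, -1)) = Mul(Mul(Add(Add(30, Mul(-53, 56), Mul(-58, 56, 194), Mul(-5, 56, Pow(194, 2))), 34794), Add(122, 12498)), Pow(25211, -1)) = Mul(Mul(Add(Add(30, -2968, -630112, Mul(-5, 56, 37636)), 34794), 12620), Rational(1, 25211)) = Mul(Mul(Add(Add(30, -2968, -630112, -10538080), 34794), 12620), Rational(1, 25211)) = Mul(Mul(Add(-11171130, 34794), 12620), Rational(1, 25211)) = Mul(Mul(-11136336, 12620), Rational(1, 25211)) = Mul(-140540560320, Rational(1, 25211)) = Rational(-140540560320, 25211)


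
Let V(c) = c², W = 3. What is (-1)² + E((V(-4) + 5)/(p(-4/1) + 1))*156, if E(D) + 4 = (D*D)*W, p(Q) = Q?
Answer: 22309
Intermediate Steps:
E(D) = -4 + 3*D² (E(D) = -4 + (D*D)*3 = -4 + D²*3 = -4 + 3*D²)
(-1)² + E((V(-4) + 5)/(p(-4/1) + 1))*156 = (-1)² + (-4 + 3*(((-4)² + 5)/(-4/1 + 1))²)*156 = 1 + (-4 + 3*((16 + 5)/(-4*1 + 1))²)*156 = 1 + (-4 + 3*(21/(-4 + 1))²)*156 = 1 + (-4 + 3*(21/(-3))²)*156 = 1 + (-4 + 3*(21*(-⅓))²)*156 = 1 + (-4 + 3*(-7)²)*156 = 1 + (-4 + 3*49)*156 = 1 + (-4 + 147)*156 = 1 + 143*156 = 1 + 22308 = 22309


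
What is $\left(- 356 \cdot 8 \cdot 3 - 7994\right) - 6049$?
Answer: $-22587$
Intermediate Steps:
$\left(- 356 \cdot 8 \cdot 3 - 7994\right) - 6049 = \left(\left(-356\right) 24 - 7994\right) - 6049 = \left(-8544 - 7994\right) - 6049 = -16538 - 6049 = -22587$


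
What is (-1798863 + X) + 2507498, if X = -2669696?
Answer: -1961061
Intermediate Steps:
(-1798863 + X) + 2507498 = (-1798863 - 2669696) + 2507498 = -4468559 + 2507498 = -1961061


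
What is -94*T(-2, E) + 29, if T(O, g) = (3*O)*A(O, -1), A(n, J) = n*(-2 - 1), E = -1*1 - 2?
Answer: 3413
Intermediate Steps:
E = -3 (E = -1 - 2 = -3)
A(n, J) = -3*n (A(n, J) = n*(-3) = -3*n)
T(O, g) = -9*O² (T(O, g) = (3*O)*(-3*O) = -9*O²)
-94*T(-2, E) + 29 = -(-846)*(-2)² + 29 = -(-846)*4 + 29 = -94*(-36) + 29 = 3384 + 29 = 3413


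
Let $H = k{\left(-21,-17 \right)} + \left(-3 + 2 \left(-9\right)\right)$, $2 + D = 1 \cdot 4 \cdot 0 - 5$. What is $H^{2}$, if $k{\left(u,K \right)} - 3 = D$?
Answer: $625$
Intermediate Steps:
$D = -7$ ($D = -2 - \left(5 - 4 \cdot 0\right) = -2 + \left(1 \cdot 0 - 5\right) = -2 + \left(0 - 5\right) = -2 - 5 = -7$)
$k{\left(u,K \right)} = -4$ ($k{\left(u,K \right)} = 3 - 7 = -4$)
$H = -25$ ($H = -4 + \left(-3 + 2 \left(-9\right)\right) = -4 - 21 = -25$)
$H^{2} = \left(-25\right)^{2} = 625$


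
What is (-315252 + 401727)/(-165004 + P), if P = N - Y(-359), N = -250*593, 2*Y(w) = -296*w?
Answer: -86475/366386 ≈ -0.23602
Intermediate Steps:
Y(w) = -148*w (Y(w) = (-296*w)/2 = -148*w)
N = -148250
P = -201382 (P = -148250 - (-148)*(-359) = -148250 - 1*53132 = -148250 - 53132 = -201382)
(-315252 + 401727)/(-165004 + P) = (-315252 + 401727)/(-165004 - 201382) = 86475/(-366386) = 86475*(-1/366386) = -86475/366386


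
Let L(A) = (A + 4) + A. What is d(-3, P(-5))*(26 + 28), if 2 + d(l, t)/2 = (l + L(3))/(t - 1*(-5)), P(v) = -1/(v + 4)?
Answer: -90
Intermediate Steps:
L(A) = 4 + 2*A (L(A) = (4 + A) + A = 4 + 2*A)
P(v) = -1/(4 + v)
d(l, t) = -4 + 2*(10 + l)/(5 + t) (d(l, t) = -4 + 2*((l + (4 + 2*3))/(t - 1*(-5))) = -4 + 2*((l + (4 + 6))/(t + 5)) = -4 + 2*((l + 10)/(5 + t)) = -4 + 2*((10 + l)/(5 + t)) = -4 + 2*(10 + l)/(5 + t))
d(-3, P(-5))*(26 + 28) = (2*(-3 - (-2)/(4 - 5))/(5 - 1/(4 - 5)))*(26 + 28) = (2*(-3 - (-2)/(-1))/(5 - 1/(-1)))*54 = (2*(-3 - (-2)*(-1))/(5 - 1*(-1)))*54 = (2*(-3 - 2*1)/(5 + 1))*54 = (2*(-3 - 2)/6)*54 = (2*(1/6)*(-5))*54 = -5/3*54 = -90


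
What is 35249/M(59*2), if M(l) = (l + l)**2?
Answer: 35249/55696 ≈ 0.63288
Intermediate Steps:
M(l) = 4*l**2 (M(l) = (2*l)**2 = 4*l**2)
35249/M(59*2) = 35249/((4*(59*2)**2)) = 35249/((4*118**2)) = 35249/((4*13924)) = 35249/55696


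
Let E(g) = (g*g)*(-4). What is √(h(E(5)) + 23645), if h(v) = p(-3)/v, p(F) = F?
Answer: √2364503/10 ≈ 153.77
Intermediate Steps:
E(g) = -4*g² (E(g) = g²*(-4) = -4*g²)
h(v) = -3/v
√(h(E(5)) + 23645) = √(-3/((-4*5²)) + 23645) = √(-3/((-4*25)) + 23645) = √(-3/(-100) + 23645) = √(-3*(-1/100) + 23645) = √(3/100 + 23645) = √(2364503/100) = √2364503/10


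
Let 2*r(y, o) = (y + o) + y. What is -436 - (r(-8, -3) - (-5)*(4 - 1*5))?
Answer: -843/2 ≈ -421.50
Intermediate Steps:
r(y, o) = y + o/2 (r(y, o) = ((y + o) + y)/2 = ((o + y) + y)/2 = (o + 2*y)/2 = y + o/2)
-436 - (r(-8, -3) - (-5)*(4 - 1*5)) = -436 - ((-8 + (½)*(-3)) - (-5)*(4 - 1*5)) = -436 - ((-8 - 3/2) - (-5)*(4 - 5)) = -436 - (-19/2 - (-5)*(-1)) = -436 - (-19/2 - 1*5) = -436 - (-19/2 - 5) = -436 - 1*(-29/2) = -436 + 29/2 = -843/2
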